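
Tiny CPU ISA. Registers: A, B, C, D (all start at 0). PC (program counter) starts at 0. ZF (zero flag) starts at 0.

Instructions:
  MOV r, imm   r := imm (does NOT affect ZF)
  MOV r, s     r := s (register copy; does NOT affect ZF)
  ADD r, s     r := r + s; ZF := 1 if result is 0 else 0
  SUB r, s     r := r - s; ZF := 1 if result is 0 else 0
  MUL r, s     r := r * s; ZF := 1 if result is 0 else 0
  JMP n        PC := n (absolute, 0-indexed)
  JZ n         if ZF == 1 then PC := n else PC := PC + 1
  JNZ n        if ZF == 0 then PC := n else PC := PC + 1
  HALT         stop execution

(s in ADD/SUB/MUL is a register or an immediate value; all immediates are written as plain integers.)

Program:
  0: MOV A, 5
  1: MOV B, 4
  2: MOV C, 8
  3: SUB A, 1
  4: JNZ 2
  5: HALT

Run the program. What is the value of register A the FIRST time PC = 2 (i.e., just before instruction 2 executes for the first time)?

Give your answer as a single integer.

Step 1: PC=0 exec 'MOV A, 5'. After: A=5 B=0 C=0 D=0 ZF=0 PC=1
Step 2: PC=1 exec 'MOV B, 4'. After: A=5 B=4 C=0 D=0 ZF=0 PC=2
First time PC=2: A=5

5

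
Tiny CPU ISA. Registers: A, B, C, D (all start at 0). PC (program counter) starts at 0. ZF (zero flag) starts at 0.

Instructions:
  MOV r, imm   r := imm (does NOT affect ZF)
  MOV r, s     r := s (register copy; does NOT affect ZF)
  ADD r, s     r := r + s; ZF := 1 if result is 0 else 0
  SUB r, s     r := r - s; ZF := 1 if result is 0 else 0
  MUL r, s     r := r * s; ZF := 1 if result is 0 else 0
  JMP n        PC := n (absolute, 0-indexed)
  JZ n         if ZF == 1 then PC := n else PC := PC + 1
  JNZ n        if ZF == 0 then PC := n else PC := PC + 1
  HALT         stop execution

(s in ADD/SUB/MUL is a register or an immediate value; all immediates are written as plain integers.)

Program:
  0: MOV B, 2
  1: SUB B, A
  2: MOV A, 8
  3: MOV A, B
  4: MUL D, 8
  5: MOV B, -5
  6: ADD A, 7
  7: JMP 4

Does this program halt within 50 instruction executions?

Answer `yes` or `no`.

Step 1: PC=0 exec 'MOV B, 2'. After: A=0 B=2 C=0 D=0 ZF=0 PC=1
Step 2: PC=1 exec 'SUB B, A'. After: A=0 B=2 C=0 D=0 ZF=0 PC=2
Step 3: PC=2 exec 'MOV A, 8'. After: A=8 B=2 C=0 D=0 ZF=0 PC=3
Step 4: PC=3 exec 'MOV A, B'. After: A=2 B=2 C=0 D=0 ZF=0 PC=4
Step 5: PC=4 exec 'MUL D, 8'. After: A=2 B=2 C=0 D=0 ZF=1 PC=5
Step 6: PC=5 exec 'MOV B, -5'. After: A=2 B=-5 C=0 D=0 ZF=1 PC=6
Step 7: PC=6 exec 'ADD A, 7'. After: A=9 B=-5 C=0 D=0 ZF=0 PC=7
Step 8: PC=7 exec 'JMP 4'. After: A=9 B=-5 C=0 D=0 ZF=0 PC=4
Step 9: PC=4 exec 'MUL D, 8'. After: A=9 B=-5 C=0 D=0 ZF=1 PC=5
Step 10: PC=5 exec 'MOV B, -5'. After: A=9 B=-5 C=0 D=0 ZF=1 PC=6
Step 11: PC=6 exec 'ADD A, 7'. After: A=16 B=-5 C=0 D=0 ZF=0 PC=7
Step 12: PC=7 exec 'JMP 4'. After: A=16 B=-5 C=0 D=0 ZF=0 PC=4
Step 13: PC=4 exec 'MUL D, 8'. After: A=16 B=-5 C=0 D=0 ZF=1 PC=5
Step 14: PC=5 exec 'MOV B, -5'. After: A=16 B=-5 C=0 D=0 ZF=1 PC=6
Step 15: PC=6 exec 'ADD A, 7'. After: A=23 B=-5 C=0 D=0 ZF=0 PC=7
After 50 steps: not halted. PC revisits the same instructions with no path to HALT; will never halt.

Answer: no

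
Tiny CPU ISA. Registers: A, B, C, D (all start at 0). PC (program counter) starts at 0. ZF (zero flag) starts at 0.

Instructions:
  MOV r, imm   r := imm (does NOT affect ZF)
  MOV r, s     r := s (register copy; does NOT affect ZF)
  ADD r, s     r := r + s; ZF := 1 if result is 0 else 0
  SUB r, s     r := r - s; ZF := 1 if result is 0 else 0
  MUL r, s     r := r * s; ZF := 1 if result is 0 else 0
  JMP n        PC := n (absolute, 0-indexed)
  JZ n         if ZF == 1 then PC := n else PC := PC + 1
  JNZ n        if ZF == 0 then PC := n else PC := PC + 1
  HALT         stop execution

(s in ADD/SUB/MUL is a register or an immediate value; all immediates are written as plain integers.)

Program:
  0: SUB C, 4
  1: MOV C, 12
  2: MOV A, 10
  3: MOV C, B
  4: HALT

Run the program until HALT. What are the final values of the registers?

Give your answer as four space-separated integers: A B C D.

Answer: 10 0 0 0

Derivation:
Step 1: PC=0 exec 'SUB C, 4'. After: A=0 B=0 C=-4 D=0 ZF=0 PC=1
Step 2: PC=1 exec 'MOV C, 12'. After: A=0 B=0 C=12 D=0 ZF=0 PC=2
Step 3: PC=2 exec 'MOV A, 10'. After: A=10 B=0 C=12 D=0 ZF=0 PC=3
Step 4: PC=3 exec 'MOV C, B'. After: A=10 B=0 C=0 D=0 ZF=0 PC=4
Step 5: PC=4 exec 'HALT'. After: A=10 B=0 C=0 D=0 ZF=0 PC=4 HALTED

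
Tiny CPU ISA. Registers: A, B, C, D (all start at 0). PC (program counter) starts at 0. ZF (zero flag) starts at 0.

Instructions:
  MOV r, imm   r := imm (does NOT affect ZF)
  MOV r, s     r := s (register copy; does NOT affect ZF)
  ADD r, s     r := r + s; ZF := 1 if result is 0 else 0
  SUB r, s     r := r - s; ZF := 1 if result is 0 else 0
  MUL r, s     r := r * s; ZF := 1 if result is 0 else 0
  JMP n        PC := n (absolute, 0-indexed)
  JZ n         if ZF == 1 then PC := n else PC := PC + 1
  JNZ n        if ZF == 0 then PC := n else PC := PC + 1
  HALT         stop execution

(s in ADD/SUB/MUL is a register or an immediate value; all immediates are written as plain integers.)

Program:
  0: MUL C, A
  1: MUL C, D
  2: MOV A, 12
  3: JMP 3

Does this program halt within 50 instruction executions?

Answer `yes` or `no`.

Answer: no

Derivation:
Step 1: PC=0 exec 'MUL C, A'. After: A=0 B=0 C=0 D=0 ZF=1 PC=1
Step 2: PC=1 exec 'MUL C, D'. After: A=0 B=0 C=0 D=0 ZF=1 PC=2
Step 3: PC=2 exec 'MOV A, 12'. After: A=12 B=0 C=0 D=0 ZF=1 PC=3
Step 4: PC=3 exec 'JMP 3'. After: A=12 B=0 C=0 D=0 ZF=1 PC=3
State after step 4 equals state after step 3: the program is in a cycle of length 1 and will never halt.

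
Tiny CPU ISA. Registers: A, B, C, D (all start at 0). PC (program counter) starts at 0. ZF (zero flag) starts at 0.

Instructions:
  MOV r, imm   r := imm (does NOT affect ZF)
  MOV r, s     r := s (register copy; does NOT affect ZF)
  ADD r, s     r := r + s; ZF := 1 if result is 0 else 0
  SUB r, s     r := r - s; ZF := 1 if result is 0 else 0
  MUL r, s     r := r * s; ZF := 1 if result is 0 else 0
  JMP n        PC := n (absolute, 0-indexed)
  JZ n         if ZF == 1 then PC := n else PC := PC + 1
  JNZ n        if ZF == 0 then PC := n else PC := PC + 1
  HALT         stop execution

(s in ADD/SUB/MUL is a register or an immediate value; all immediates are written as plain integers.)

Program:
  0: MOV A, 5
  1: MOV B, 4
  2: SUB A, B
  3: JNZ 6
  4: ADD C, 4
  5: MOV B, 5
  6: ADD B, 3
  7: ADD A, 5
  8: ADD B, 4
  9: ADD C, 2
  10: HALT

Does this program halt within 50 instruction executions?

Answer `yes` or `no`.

Step 1: PC=0 exec 'MOV A, 5'. After: A=5 B=0 C=0 D=0 ZF=0 PC=1
Step 2: PC=1 exec 'MOV B, 4'. After: A=5 B=4 C=0 D=0 ZF=0 PC=2
Step 3: PC=2 exec 'SUB A, B'. After: A=1 B=4 C=0 D=0 ZF=0 PC=3
Step 4: PC=3 exec 'JNZ 6'. After: A=1 B=4 C=0 D=0 ZF=0 PC=6
Step 5: PC=6 exec 'ADD B, 3'. After: A=1 B=7 C=0 D=0 ZF=0 PC=7
Step 6: PC=7 exec 'ADD A, 5'. After: A=6 B=7 C=0 D=0 ZF=0 PC=8
Step 7: PC=8 exec 'ADD B, 4'. After: A=6 B=11 C=0 D=0 ZF=0 PC=9
Step 8: PC=9 exec 'ADD C, 2'. After: A=6 B=11 C=2 D=0 ZF=0 PC=10
Step 9: PC=10 exec 'HALT'. After: A=6 B=11 C=2 D=0 ZF=0 PC=10 HALTED

Answer: yes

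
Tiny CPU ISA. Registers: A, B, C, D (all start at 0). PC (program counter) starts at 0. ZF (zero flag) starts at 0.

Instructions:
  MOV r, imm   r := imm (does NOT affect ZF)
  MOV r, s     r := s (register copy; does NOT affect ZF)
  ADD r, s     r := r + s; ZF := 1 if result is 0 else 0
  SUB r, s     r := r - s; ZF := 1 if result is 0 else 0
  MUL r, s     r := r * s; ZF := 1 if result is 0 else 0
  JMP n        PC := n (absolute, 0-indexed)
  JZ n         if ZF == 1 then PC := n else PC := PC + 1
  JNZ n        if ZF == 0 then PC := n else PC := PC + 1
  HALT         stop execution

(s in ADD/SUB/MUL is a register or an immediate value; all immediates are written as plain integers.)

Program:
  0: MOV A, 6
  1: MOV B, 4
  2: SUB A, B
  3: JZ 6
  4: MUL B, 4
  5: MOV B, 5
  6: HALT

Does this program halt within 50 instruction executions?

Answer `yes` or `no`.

Answer: yes

Derivation:
Step 1: PC=0 exec 'MOV A, 6'. After: A=6 B=0 C=0 D=0 ZF=0 PC=1
Step 2: PC=1 exec 'MOV B, 4'. After: A=6 B=4 C=0 D=0 ZF=0 PC=2
Step 3: PC=2 exec 'SUB A, B'. After: A=2 B=4 C=0 D=0 ZF=0 PC=3
Step 4: PC=3 exec 'JZ 6'. After: A=2 B=4 C=0 D=0 ZF=0 PC=4
Step 5: PC=4 exec 'MUL B, 4'. After: A=2 B=16 C=0 D=0 ZF=0 PC=5
Step 6: PC=5 exec 'MOV B, 5'. After: A=2 B=5 C=0 D=0 ZF=0 PC=6
Step 7: PC=6 exec 'HALT'. After: A=2 B=5 C=0 D=0 ZF=0 PC=6 HALTED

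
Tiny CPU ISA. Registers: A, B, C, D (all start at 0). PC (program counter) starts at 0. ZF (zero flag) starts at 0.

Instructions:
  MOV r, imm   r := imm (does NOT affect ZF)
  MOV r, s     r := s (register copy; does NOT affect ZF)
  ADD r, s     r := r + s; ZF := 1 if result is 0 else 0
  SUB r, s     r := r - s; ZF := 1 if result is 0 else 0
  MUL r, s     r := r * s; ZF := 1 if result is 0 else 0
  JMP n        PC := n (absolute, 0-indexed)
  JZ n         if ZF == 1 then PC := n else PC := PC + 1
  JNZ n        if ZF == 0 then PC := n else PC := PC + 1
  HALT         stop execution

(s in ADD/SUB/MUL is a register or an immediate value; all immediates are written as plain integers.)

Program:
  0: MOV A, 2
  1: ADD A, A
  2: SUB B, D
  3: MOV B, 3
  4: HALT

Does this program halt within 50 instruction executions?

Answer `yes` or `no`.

Step 1: PC=0 exec 'MOV A, 2'. After: A=2 B=0 C=0 D=0 ZF=0 PC=1
Step 2: PC=1 exec 'ADD A, A'. After: A=4 B=0 C=0 D=0 ZF=0 PC=2
Step 3: PC=2 exec 'SUB B, D'. After: A=4 B=0 C=0 D=0 ZF=1 PC=3
Step 4: PC=3 exec 'MOV B, 3'. After: A=4 B=3 C=0 D=0 ZF=1 PC=4
Step 5: PC=4 exec 'HALT'. After: A=4 B=3 C=0 D=0 ZF=1 PC=4 HALTED

Answer: yes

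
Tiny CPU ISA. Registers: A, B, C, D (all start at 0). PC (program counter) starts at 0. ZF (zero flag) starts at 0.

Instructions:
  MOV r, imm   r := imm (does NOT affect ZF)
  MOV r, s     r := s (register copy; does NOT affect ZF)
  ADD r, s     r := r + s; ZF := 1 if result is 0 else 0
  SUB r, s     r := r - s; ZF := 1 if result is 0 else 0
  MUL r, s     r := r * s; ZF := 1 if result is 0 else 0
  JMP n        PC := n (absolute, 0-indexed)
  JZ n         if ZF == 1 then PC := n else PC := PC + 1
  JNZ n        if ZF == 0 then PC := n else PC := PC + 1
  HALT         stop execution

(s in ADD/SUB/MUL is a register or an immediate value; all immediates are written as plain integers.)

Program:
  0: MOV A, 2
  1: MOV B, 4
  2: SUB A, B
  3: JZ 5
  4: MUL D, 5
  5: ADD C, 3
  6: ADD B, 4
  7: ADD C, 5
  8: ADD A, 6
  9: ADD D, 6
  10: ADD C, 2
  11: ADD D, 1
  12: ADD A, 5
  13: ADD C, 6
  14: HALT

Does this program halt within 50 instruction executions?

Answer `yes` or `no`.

Step 1: PC=0 exec 'MOV A, 2'. After: A=2 B=0 C=0 D=0 ZF=0 PC=1
Step 2: PC=1 exec 'MOV B, 4'. After: A=2 B=4 C=0 D=0 ZF=0 PC=2
Step 3: PC=2 exec 'SUB A, B'. After: A=-2 B=4 C=0 D=0 ZF=0 PC=3
Step 4: PC=3 exec 'JZ 5'. After: A=-2 B=4 C=0 D=0 ZF=0 PC=4
Step 5: PC=4 exec 'MUL D, 5'. After: A=-2 B=4 C=0 D=0 ZF=1 PC=5
Step 6: PC=5 exec 'ADD C, 3'. After: A=-2 B=4 C=3 D=0 ZF=0 PC=6
Step 7: PC=6 exec 'ADD B, 4'. After: A=-2 B=8 C=3 D=0 ZF=0 PC=7
Step 8: PC=7 exec 'ADD C, 5'. After: A=-2 B=8 C=8 D=0 ZF=0 PC=8
Step 9: PC=8 exec 'ADD A, 6'. After: A=4 B=8 C=8 D=0 ZF=0 PC=9
Step 10: PC=9 exec 'ADD D, 6'. After: A=4 B=8 C=8 D=6 ZF=0 PC=10
Step 11: PC=10 exec 'ADD C, 2'. After: A=4 B=8 C=10 D=6 ZF=0 PC=11
Step 12: PC=11 exec 'ADD D, 1'. After: A=4 B=8 C=10 D=7 ZF=0 PC=12
Step 13: PC=12 exec 'ADD A, 5'. After: A=9 B=8 C=10 D=7 ZF=0 PC=13
Step 14: PC=13 exec 'ADD C, 6'. After: A=9 B=8 C=16 D=7 ZF=0 PC=14
Step 15: PC=14 exec 'HALT'. After: A=9 B=8 C=16 D=7 ZF=0 PC=14 HALTED

Answer: yes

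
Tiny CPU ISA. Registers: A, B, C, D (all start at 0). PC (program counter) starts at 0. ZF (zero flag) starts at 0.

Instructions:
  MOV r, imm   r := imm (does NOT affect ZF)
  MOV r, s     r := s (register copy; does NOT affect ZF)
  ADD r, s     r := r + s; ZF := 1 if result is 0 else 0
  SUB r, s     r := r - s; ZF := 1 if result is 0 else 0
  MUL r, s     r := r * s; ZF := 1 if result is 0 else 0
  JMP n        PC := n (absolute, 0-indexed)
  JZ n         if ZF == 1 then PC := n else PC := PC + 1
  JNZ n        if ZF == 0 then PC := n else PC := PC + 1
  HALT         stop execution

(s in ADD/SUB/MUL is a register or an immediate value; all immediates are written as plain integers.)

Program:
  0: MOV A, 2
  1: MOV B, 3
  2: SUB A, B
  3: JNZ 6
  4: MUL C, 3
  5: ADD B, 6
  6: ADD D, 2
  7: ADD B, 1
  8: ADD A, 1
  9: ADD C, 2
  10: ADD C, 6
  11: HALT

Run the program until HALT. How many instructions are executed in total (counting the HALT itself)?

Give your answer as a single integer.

Answer: 10

Derivation:
Step 1: PC=0 exec 'MOV A, 2'. After: A=2 B=0 C=0 D=0 ZF=0 PC=1
Step 2: PC=1 exec 'MOV B, 3'. After: A=2 B=3 C=0 D=0 ZF=0 PC=2
Step 3: PC=2 exec 'SUB A, B'. After: A=-1 B=3 C=0 D=0 ZF=0 PC=3
Step 4: PC=3 exec 'JNZ 6'. After: A=-1 B=3 C=0 D=0 ZF=0 PC=6
Step 5: PC=6 exec 'ADD D, 2'. After: A=-1 B=3 C=0 D=2 ZF=0 PC=7
Step 6: PC=7 exec 'ADD B, 1'. After: A=-1 B=4 C=0 D=2 ZF=0 PC=8
Step 7: PC=8 exec 'ADD A, 1'. After: A=0 B=4 C=0 D=2 ZF=1 PC=9
Step 8: PC=9 exec 'ADD C, 2'. After: A=0 B=4 C=2 D=2 ZF=0 PC=10
Step 9: PC=10 exec 'ADD C, 6'. After: A=0 B=4 C=8 D=2 ZF=0 PC=11
Step 10: PC=11 exec 'HALT'. After: A=0 B=4 C=8 D=2 ZF=0 PC=11 HALTED
Total instructions executed: 10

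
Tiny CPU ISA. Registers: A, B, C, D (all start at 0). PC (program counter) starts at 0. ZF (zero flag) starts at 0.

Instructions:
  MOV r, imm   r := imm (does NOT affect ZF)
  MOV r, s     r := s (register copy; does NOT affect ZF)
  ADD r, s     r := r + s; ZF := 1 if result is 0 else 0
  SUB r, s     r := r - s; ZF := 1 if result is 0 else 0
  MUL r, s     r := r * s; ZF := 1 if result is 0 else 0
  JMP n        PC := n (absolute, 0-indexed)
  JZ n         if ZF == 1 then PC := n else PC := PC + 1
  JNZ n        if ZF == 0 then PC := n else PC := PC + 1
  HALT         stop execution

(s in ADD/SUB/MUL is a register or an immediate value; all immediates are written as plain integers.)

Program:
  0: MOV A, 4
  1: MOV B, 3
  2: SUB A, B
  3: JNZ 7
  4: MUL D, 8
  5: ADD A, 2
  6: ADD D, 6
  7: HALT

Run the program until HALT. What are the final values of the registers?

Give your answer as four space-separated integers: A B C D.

Answer: 1 3 0 0

Derivation:
Step 1: PC=0 exec 'MOV A, 4'. After: A=4 B=0 C=0 D=0 ZF=0 PC=1
Step 2: PC=1 exec 'MOV B, 3'. After: A=4 B=3 C=0 D=0 ZF=0 PC=2
Step 3: PC=2 exec 'SUB A, B'. After: A=1 B=3 C=0 D=0 ZF=0 PC=3
Step 4: PC=3 exec 'JNZ 7'. After: A=1 B=3 C=0 D=0 ZF=0 PC=7
Step 5: PC=7 exec 'HALT'. After: A=1 B=3 C=0 D=0 ZF=0 PC=7 HALTED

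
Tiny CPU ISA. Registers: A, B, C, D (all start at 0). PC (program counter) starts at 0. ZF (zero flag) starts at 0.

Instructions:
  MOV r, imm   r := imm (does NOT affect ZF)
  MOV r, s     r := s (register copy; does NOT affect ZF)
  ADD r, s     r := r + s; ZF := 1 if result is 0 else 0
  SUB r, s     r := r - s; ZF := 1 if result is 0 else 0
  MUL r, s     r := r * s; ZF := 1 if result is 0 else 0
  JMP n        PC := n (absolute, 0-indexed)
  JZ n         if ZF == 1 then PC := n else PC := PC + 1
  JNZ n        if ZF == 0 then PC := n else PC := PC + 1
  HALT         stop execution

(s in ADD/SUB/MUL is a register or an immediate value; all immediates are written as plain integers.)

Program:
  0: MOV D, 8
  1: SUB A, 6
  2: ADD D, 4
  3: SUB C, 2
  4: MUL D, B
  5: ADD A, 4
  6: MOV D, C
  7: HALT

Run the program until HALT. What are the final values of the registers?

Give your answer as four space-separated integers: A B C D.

Answer: -2 0 -2 -2

Derivation:
Step 1: PC=0 exec 'MOV D, 8'. After: A=0 B=0 C=0 D=8 ZF=0 PC=1
Step 2: PC=1 exec 'SUB A, 6'. After: A=-6 B=0 C=0 D=8 ZF=0 PC=2
Step 3: PC=2 exec 'ADD D, 4'. After: A=-6 B=0 C=0 D=12 ZF=0 PC=3
Step 4: PC=3 exec 'SUB C, 2'. After: A=-6 B=0 C=-2 D=12 ZF=0 PC=4
Step 5: PC=4 exec 'MUL D, B'. After: A=-6 B=0 C=-2 D=0 ZF=1 PC=5
Step 6: PC=5 exec 'ADD A, 4'. After: A=-2 B=0 C=-2 D=0 ZF=0 PC=6
Step 7: PC=6 exec 'MOV D, C'. After: A=-2 B=0 C=-2 D=-2 ZF=0 PC=7
Step 8: PC=7 exec 'HALT'. After: A=-2 B=0 C=-2 D=-2 ZF=0 PC=7 HALTED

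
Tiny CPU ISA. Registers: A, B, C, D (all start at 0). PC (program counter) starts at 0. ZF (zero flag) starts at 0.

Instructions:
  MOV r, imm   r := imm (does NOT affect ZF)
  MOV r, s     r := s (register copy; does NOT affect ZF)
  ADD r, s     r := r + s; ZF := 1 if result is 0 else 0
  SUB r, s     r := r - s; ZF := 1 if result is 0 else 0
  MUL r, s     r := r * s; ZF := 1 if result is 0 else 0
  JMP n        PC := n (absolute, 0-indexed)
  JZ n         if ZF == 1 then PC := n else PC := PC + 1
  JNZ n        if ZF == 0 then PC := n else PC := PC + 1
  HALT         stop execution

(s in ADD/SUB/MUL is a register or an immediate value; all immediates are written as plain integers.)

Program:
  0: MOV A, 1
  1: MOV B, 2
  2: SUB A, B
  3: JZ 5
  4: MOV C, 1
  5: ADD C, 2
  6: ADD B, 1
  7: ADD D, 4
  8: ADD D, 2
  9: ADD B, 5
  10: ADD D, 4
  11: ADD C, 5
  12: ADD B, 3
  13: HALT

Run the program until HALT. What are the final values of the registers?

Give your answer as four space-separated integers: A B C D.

Step 1: PC=0 exec 'MOV A, 1'. After: A=1 B=0 C=0 D=0 ZF=0 PC=1
Step 2: PC=1 exec 'MOV B, 2'. After: A=1 B=2 C=0 D=0 ZF=0 PC=2
Step 3: PC=2 exec 'SUB A, B'. After: A=-1 B=2 C=0 D=0 ZF=0 PC=3
Step 4: PC=3 exec 'JZ 5'. After: A=-1 B=2 C=0 D=0 ZF=0 PC=4
Step 5: PC=4 exec 'MOV C, 1'. After: A=-1 B=2 C=1 D=0 ZF=0 PC=5
Step 6: PC=5 exec 'ADD C, 2'. After: A=-1 B=2 C=3 D=0 ZF=0 PC=6
Step 7: PC=6 exec 'ADD B, 1'. After: A=-1 B=3 C=3 D=0 ZF=0 PC=7
Step 8: PC=7 exec 'ADD D, 4'. After: A=-1 B=3 C=3 D=4 ZF=0 PC=8
Step 9: PC=8 exec 'ADD D, 2'. After: A=-1 B=3 C=3 D=6 ZF=0 PC=9
Step 10: PC=9 exec 'ADD B, 5'. After: A=-1 B=8 C=3 D=6 ZF=0 PC=10
Step 11: PC=10 exec 'ADD D, 4'. After: A=-1 B=8 C=3 D=10 ZF=0 PC=11
Step 12: PC=11 exec 'ADD C, 5'. After: A=-1 B=8 C=8 D=10 ZF=0 PC=12
Step 13: PC=12 exec 'ADD B, 3'. After: A=-1 B=11 C=8 D=10 ZF=0 PC=13
Step 14: PC=13 exec 'HALT'. After: A=-1 B=11 C=8 D=10 ZF=0 PC=13 HALTED

Answer: -1 11 8 10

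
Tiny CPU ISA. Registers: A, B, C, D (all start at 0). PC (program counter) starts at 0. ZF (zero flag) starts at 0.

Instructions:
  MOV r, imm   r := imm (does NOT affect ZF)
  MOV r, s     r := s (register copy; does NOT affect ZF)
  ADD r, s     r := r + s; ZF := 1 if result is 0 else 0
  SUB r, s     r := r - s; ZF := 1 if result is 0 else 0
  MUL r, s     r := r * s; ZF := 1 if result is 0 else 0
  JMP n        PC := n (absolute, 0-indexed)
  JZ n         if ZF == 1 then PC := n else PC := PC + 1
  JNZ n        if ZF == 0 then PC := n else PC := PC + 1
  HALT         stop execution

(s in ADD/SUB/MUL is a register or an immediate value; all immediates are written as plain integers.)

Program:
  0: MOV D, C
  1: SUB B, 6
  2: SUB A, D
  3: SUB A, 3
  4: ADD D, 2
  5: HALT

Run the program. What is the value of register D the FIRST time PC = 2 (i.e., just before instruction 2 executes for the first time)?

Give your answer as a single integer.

Step 1: PC=0 exec 'MOV D, C'. After: A=0 B=0 C=0 D=0 ZF=0 PC=1
Step 2: PC=1 exec 'SUB B, 6'. After: A=0 B=-6 C=0 D=0 ZF=0 PC=2
First time PC=2: D=0

0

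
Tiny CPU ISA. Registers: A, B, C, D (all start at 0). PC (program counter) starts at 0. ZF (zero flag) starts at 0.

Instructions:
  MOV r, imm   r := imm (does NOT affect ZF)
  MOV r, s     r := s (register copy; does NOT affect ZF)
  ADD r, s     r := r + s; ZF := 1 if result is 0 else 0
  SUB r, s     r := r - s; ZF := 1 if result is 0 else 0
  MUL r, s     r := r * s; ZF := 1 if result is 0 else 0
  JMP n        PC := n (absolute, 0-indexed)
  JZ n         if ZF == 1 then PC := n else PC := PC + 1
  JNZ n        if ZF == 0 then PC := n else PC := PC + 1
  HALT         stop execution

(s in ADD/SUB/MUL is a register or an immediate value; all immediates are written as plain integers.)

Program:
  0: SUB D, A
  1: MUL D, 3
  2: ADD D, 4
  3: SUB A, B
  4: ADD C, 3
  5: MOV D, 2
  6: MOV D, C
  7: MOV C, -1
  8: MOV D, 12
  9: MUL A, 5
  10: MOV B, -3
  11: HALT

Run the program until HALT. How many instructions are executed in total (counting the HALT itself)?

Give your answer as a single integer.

Step 1: PC=0 exec 'SUB D, A'. After: A=0 B=0 C=0 D=0 ZF=1 PC=1
Step 2: PC=1 exec 'MUL D, 3'. After: A=0 B=0 C=0 D=0 ZF=1 PC=2
Step 3: PC=2 exec 'ADD D, 4'. After: A=0 B=0 C=0 D=4 ZF=0 PC=3
Step 4: PC=3 exec 'SUB A, B'. After: A=0 B=0 C=0 D=4 ZF=1 PC=4
Step 5: PC=4 exec 'ADD C, 3'. After: A=0 B=0 C=3 D=4 ZF=0 PC=5
Step 6: PC=5 exec 'MOV D, 2'. After: A=0 B=0 C=3 D=2 ZF=0 PC=6
Step 7: PC=6 exec 'MOV D, C'. After: A=0 B=0 C=3 D=3 ZF=0 PC=7
Step 8: PC=7 exec 'MOV C, -1'. After: A=0 B=0 C=-1 D=3 ZF=0 PC=8
Step 9: PC=8 exec 'MOV D, 12'. After: A=0 B=0 C=-1 D=12 ZF=0 PC=9
Step 10: PC=9 exec 'MUL A, 5'. After: A=0 B=0 C=-1 D=12 ZF=1 PC=10
Step 11: PC=10 exec 'MOV B, -3'. After: A=0 B=-3 C=-1 D=12 ZF=1 PC=11
Step 12: PC=11 exec 'HALT'. After: A=0 B=-3 C=-1 D=12 ZF=1 PC=11 HALTED
Total instructions executed: 12

Answer: 12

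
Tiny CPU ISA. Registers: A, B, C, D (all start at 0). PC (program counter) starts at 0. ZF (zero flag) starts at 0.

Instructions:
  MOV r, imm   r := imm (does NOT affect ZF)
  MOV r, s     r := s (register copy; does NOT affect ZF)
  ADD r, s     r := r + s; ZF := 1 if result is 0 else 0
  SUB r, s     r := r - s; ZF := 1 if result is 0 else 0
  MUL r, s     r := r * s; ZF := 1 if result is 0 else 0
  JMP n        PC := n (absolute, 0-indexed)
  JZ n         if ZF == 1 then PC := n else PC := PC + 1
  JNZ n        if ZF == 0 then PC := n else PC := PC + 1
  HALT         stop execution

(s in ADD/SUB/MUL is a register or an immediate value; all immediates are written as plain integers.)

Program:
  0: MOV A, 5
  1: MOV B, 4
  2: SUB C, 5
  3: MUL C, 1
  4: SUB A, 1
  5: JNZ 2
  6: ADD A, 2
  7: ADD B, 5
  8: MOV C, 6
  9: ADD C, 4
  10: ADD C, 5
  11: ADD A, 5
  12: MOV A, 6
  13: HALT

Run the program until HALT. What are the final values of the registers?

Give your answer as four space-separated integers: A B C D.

Answer: 6 9 15 0

Derivation:
Step 1: PC=0 exec 'MOV A, 5'. After: A=5 B=0 C=0 D=0 ZF=0 PC=1
Step 2: PC=1 exec 'MOV B, 4'. After: A=5 B=4 C=0 D=0 ZF=0 PC=2
Step 3: PC=2 exec 'SUB C, 5'. After: A=5 B=4 C=-5 D=0 ZF=0 PC=3
Step 4: PC=3 exec 'MUL C, 1'. After: A=5 B=4 C=-5 D=0 ZF=0 PC=4
Step 5: PC=4 exec 'SUB A, 1'. After: A=4 B=4 C=-5 D=0 ZF=0 PC=5
Step 6: PC=5 exec 'JNZ 2'. After: A=4 B=4 C=-5 D=0 ZF=0 PC=2
Step 7: PC=2 exec 'SUB C, 5'. After: A=4 B=4 C=-10 D=0 ZF=0 PC=3
Step 8: PC=3 exec 'MUL C, 1'. After: A=4 B=4 C=-10 D=0 ZF=0 PC=4
Step 9: PC=4 exec 'SUB A, 1'. After: A=3 B=4 C=-10 D=0 ZF=0 PC=5
Step 10: PC=5 exec 'JNZ 2'. After: A=3 B=4 C=-10 D=0 ZF=0 PC=2
Step 11: PC=2 exec 'SUB C, 5'. After: A=3 B=4 C=-15 D=0 ZF=0 PC=3
Step 12: PC=3 exec 'MUL C, 1'. After: A=3 B=4 C=-15 D=0 ZF=0 PC=4
Step 13: PC=4 exec 'SUB A, 1'. After: A=2 B=4 C=-15 D=0 ZF=0 PC=5
Step 14: PC=5 exec 'JNZ 2'. After: A=2 B=4 C=-15 D=0 ZF=0 PC=2
Step 15: PC=2 exec 'SUB C, 5'. After: A=2 B=4 C=-20 D=0 ZF=0 PC=3
Step 16: PC=3 exec 'MUL C, 1'. After: A=2 B=4 C=-20 D=0 ZF=0 PC=4
Step 17: PC=4 exec 'SUB A, 1'. After: A=1 B=4 C=-20 D=0 ZF=0 PC=5
Step 18: PC=5 exec 'JNZ 2'. After: A=1 B=4 C=-20 D=0 ZF=0 PC=2
Step 19: PC=2 exec 'SUB C, 5'. After: A=1 B=4 C=-25 D=0 ZF=0 PC=3
Step 20: PC=3 exec 'MUL C, 1'. After: A=1 B=4 C=-25 D=0 ZF=0 PC=4
Step 21: PC=4 exec 'SUB A, 1'. After: A=0 B=4 C=-25 D=0 ZF=1 PC=5
Step 22: PC=5 exec 'JNZ 2'. After: A=0 B=4 C=-25 D=0 ZF=1 PC=6
Step 23: PC=6 exec 'ADD A, 2'. After: A=2 B=4 C=-25 D=0 ZF=0 PC=7
Step 24: PC=7 exec 'ADD B, 5'. After: A=2 B=9 C=-25 D=0 ZF=0 PC=8
Step 25: PC=8 exec 'MOV C, 6'. After: A=2 B=9 C=6 D=0 ZF=0 PC=9
Step 26: PC=9 exec 'ADD C, 4'. After: A=2 B=9 C=10 D=0 ZF=0 PC=10
Step 27: PC=10 exec 'ADD C, 5'. After: A=2 B=9 C=15 D=0 ZF=0 PC=11
Step 28: PC=11 exec 'ADD A, 5'. After: A=7 B=9 C=15 D=0 ZF=0 PC=12
Step 29: PC=12 exec 'MOV A, 6'. After: A=6 B=9 C=15 D=0 ZF=0 PC=13
Step 30: PC=13 exec 'HALT'. After: A=6 B=9 C=15 D=0 ZF=0 PC=13 HALTED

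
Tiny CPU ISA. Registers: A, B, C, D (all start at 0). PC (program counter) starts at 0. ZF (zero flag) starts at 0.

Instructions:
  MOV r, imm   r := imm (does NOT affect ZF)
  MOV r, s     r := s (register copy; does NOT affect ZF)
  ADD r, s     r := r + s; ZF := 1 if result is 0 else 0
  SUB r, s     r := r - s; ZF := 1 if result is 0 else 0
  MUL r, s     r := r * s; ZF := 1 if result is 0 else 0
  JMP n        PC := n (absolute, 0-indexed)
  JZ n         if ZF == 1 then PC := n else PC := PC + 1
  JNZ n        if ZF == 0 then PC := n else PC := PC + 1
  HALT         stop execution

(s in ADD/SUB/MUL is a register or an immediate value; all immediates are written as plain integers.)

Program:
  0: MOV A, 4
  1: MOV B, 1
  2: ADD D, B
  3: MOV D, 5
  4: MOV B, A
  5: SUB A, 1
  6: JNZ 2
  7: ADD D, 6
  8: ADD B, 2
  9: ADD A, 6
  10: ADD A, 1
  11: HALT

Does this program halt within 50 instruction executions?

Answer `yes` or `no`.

Answer: yes

Derivation:
Step 1: PC=0 exec 'MOV A, 4'. After: A=4 B=0 C=0 D=0 ZF=0 PC=1
Step 2: PC=1 exec 'MOV B, 1'. After: A=4 B=1 C=0 D=0 ZF=0 PC=2
Step 3: PC=2 exec 'ADD D, B'. After: A=4 B=1 C=0 D=1 ZF=0 PC=3
Step 4: PC=3 exec 'MOV D, 5'. After: A=4 B=1 C=0 D=5 ZF=0 PC=4
Step 5: PC=4 exec 'MOV B, A'. After: A=4 B=4 C=0 D=5 ZF=0 PC=5
Step 6: PC=5 exec 'SUB A, 1'. After: A=3 B=4 C=0 D=5 ZF=0 PC=6
Step 7: PC=6 exec 'JNZ 2'. After: A=3 B=4 C=0 D=5 ZF=0 PC=2
Step 8: PC=2 exec 'ADD D, B'. After: A=3 B=4 C=0 D=9 ZF=0 PC=3
Step 9: PC=3 exec 'MOV D, 5'. After: A=3 B=4 C=0 D=5 ZF=0 PC=4
Step 10: PC=4 exec 'MOV B, A'. After: A=3 B=3 C=0 D=5 ZF=0 PC=5
Step 11: PC=5 exec 'SUB A, 1'. After: A=2 B=3 C=0 D=5 ZF=0 PC=6
Step 12: PC=6 exec 'JNZ 2'. After: A=2 B=3 C=0 D=5 ZF=0 PC=2
Step 13: PC=2 exec 'ADD D, B'. After: A=2 B=3 C=0 D=8 ZF=0 PC=3
Step 14: PC=3 exec 'MOV D, 5'. After: A=2 B=3 C=0 D=5 ZF=0 PC=4
Step 15: PC=4 exec 'MOV B, A'. After: A=2 B=2 C=0 D=5 ZF=0 PC=5
Step 16: PC=5 exec 'SUB A, 1'. After: A=1 B=2 C=0 D=5 ZF=0 PC=6
Step 17: PC=6 exec 'JNZ 2'. After: A=1 B=2 C=0 D=5 ZF=0 PC=2
Step 18: PC=2 exec 'ADD D, B'. After: A=1 B=2 C=0 D=7 ZF=0 PC=3
Step 19: PC=3 exec 'MOV D, 5'. After: A=1 B=2 C=0 D=5 ZF=0 PC=4
Step 20: PC=4 exec 'MOV B, A'. After: A=1 B=1 C=0 D=5 ZF=0 PC=5
Step 21: PC=5 exec 'SUB A, 1'. After: A=0 B=1 C=0 D=5 ZF=1 PC=6
Step 22: PC=6 exec 'JNZ 2'. After: A=0 B=1 C=0 D=5 ZF=1 PC=7
Step 23: PC=7 exec 'ADD D, 6'. After: A=0 B=1 C=0 D=11 ZF=0 PC=8
Step 24: PC=8 exec 'ADD B, 2'. After: A=0 B=3 C=0 D=11 ZF=0 PC=9
Step 25: PC=9 exec 'ADD A, 6'. After: A=6 B=3 C=0 D=11 ZF=0 PC=10
Step 26: PC=10 exec 'ADD A, 1'. After: A=7 B=3 C=0 D=11 ZF=0 PC=11
Step 27: PC=11 exec 'HALT'. After: A=7 B=3 C=0 D=11 ZF=0 PC=11 HALTED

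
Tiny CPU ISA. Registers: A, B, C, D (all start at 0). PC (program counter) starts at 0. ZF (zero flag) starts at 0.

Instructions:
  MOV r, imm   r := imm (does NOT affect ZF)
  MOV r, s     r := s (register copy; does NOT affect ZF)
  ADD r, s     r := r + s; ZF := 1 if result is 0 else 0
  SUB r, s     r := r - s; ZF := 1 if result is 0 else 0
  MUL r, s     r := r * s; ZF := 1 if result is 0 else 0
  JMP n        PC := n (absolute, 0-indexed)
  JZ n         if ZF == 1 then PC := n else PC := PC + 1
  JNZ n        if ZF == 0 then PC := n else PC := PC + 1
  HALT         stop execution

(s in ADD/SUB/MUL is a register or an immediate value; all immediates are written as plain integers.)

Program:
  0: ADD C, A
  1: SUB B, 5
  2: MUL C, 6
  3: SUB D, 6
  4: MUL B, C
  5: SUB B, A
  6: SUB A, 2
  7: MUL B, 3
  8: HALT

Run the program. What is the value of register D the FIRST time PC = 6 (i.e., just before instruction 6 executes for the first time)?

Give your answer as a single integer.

Step 1: PC=0 exec 'ADD C, A'. After: A=0 B=0 C=0 D=0 ZF=1 PC=1
Step 2: PC=1 exec 'SUB B, 5'. After: A=0 B=-5 C=0 D=0 ZF=0 PC=2
Step 3: PC=2 exec 'MUL C, 6'. After: A=0 B=-5 C=0 D=0 ZF=1 PC=3
Step 4: PC=3 exec 'SUB D, 6'. After: A=0 B=-5 C=0 D=-6 ZF=0 PC=4
Step 5: PC=4 exec 'MUL B, C'. After: A=0 B=0 C=0 D=-6 ZF=1 PC=5
Step 6: PC=5 exec 'SUB B, A'. After: A=0 B=0 C=0 D=-6 ZF=1 PC=6
First time PC=6: D=-6

-6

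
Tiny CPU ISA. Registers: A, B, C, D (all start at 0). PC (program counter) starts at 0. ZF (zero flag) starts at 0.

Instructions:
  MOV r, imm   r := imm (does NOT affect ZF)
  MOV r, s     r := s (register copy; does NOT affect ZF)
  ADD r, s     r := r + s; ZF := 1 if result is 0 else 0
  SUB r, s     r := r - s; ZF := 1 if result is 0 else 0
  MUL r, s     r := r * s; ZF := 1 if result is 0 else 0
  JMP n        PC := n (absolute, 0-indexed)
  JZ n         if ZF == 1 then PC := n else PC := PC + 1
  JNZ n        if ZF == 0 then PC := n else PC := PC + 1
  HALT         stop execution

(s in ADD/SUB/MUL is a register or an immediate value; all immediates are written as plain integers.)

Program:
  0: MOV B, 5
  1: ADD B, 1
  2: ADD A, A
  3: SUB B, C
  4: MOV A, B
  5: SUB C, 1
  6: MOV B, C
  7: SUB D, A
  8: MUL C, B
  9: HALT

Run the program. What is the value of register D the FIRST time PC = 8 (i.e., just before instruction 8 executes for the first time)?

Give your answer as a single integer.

Step 1: PC=0 exec 'MOV B, 5'. After: A=0 B=5 C=0 D=0 ZF=0 PC=1
Step 2: PC=1 exec 'ADD B, 1'. After: A=0 B=6 C=0 D=0 ZF=0 PC=2
Step 3: PC=2 exec 'ADD A, A'. After: A=0 B=6 C=0 D=0 ZF=1 PC=3
Step 4: PC=3 exec 'SUB B, C'. After: A=0 B=6 C=0 D=0 ZF=0 PC=4
Step 5: PC=4 exec 'MOV A, B'. After: A=6 B=6 C=0 D=0 ZF=0 PC=5
Step 6: PC=5 exec 'SUB C, 1'. After: A=6 B=6 C=-1 D=0 ZF=0 PC=6
Step 7: PC=6 exec 'MOV B, C'. After: A=6 B=-1 C=-1 D=0 ZF=0 PC=7
Step 8: PC=7 exec 'SUB D, A'. After: A=6 B=-1 C=-1 D=-6 ZF=0 PC=8
First time PC=8: D=-6

-6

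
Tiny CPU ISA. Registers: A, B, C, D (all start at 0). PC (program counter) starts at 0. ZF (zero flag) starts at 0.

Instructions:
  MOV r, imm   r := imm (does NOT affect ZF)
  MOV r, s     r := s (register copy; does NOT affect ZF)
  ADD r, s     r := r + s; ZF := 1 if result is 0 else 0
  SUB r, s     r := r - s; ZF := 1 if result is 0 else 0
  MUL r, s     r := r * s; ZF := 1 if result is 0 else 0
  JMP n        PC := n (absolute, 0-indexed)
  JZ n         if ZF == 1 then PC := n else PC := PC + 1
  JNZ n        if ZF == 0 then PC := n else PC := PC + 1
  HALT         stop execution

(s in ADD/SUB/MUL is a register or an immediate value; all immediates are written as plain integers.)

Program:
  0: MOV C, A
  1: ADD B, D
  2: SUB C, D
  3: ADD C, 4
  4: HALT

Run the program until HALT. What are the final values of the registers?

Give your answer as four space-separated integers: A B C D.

Step 1: PC=0 exec 'MOV C, A'. After: A=0 B=0 C=0 D=0 ZF=0 PC=1
Step 2: PC=1 exec 'ADD B, D'. After: A=0 B=0 C=0 D=0 ZF=1 PC=2
Step 3: PC=2 exec 'SUB C, D'. After: A=0 B=0 C=0 D=0 ZF=1 PC=3
Step 4: PC=3 exec 'ADD C, 4'. After: A=0 B=0 C=4 D=0 ZF=0 PC=4
Step 5: PC=4 exec 'HALT'. After: A=0 B=0 C=4 D=0 ZF=0 PC=4 HALTED

Answer: 0 0 4 0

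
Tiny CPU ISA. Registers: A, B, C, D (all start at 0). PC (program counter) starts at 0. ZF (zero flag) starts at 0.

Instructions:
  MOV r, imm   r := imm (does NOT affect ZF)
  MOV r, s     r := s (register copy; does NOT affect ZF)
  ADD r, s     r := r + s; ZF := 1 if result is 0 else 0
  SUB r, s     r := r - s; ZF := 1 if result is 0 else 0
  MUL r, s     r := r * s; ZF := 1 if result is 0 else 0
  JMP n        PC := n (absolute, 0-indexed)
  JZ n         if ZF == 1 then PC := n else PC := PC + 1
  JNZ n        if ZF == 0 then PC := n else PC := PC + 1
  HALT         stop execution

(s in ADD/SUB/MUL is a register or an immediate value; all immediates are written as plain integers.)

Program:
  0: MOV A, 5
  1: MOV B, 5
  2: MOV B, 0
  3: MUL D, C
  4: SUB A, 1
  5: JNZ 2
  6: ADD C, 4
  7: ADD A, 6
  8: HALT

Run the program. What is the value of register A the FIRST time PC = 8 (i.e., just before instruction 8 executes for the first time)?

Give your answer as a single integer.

Step 1: PC=0 exec 'MOV A, 5'. After: A=5 B=0 C=0 D=0 ZF=0 PC=1
Step 2: PC=1 exec 'MOV B, 5'. After: A=5 B=5 C=0 D=0 ZF=0 PC=2
Step 3: PC=2 exec 'MOV B, 0'. After: A=5 B=0 C=0 D=0 ZF=0 PC=3
Step 4: PC=3 exec 'MUL D, C'. After: A=5 B=0 C=0 D=0 ZF=1 PC=4
Step 5: PC=4 exec 'SUB A, 1'. After: A=4 B=0 C=0 D=0 ZF=0 PC=5
Step 6: PC=5 exec 'JNZ 2'. After: A=4 B=0 C=0 D=0 ZF=0 PC=2
Step 7: PC=2 exec 'MOV B, 0'. After: A=4 B=0 C=0 D=0 ZF=0 PC=3
Step 8: PC=3 exec 'MUL D, C'. After: A=4 B=0 C=0 D=0 ZF=1 PC=4
Step 9: PC=4 exec 'SUB A, 1'. After: A=3 B=0 C=0 D=0 ZF=0 PC=5
Step 10: PC=5 exec 'JNZ 2'. After: A=3 B=0 C=0 D=0 ZF=0 PC=2
Step 11: PC=2 exec 'MOV B, 0'. After: A=3 B=0 C=0 D=0 ZF=0 PC=3
Step 12: PC=3 exec 'MUL D, C'. After: A=3 B=0 C=0 D=0 ZF=1 PC=4
Step 13: PC=4 exec 'SUB A, 1'. After: A=2 B=0 C=0 D=0 ZF=0 PC=5
Step 14: PC=5 exec 'JNZ 2'. After: A=2 B=0 C=0 D=0 ZF=0 PC=2
Step 15: PC=2 exec 'MOV B, 0'. After: A=2 B=0 C=0 D=0 ZF=0 PC=3
Step 16: PC=3 exec 'MUL D, C'. After: A=2 B=0 C=0 D=0 ZF=1 PC=4
Step 17: PC=4 exec 'SUB A, 1'. After: A=1 B=0 C=0 D=0 ZF=0 PC=5
Step 18: PC=5 exec 'JNZ 2'. After: A=1 B=0 C=0 D=0 ZF=0 PC=2
Step 19: PC=2 exec 'MOV B, 0'. After: A=1 B=0 C=0 D=0 ZF=0 PC=3
Step 20: PC=3 exec 'MUL D, C'. After: A=1 B=0 C=0 D=0 ZF=1 PC=4
Step 21: PC=4 exec 'SUB A, 1'. After: A=0 B=0 C=0 D=0 ZF=1 PC=5
Step 22: PC=5 exec 'JNZ 2'. After: A=0 B=0 C=0 D=0 ZF=1 PC=6
Step 23: PC=6 exec 'ADD C, 4'. After: A=0 B=0 C=4 D=0 ZF=0 PC=7
Step 24: PC=7 exec 'ADD A, 6'. After: A=6 B=0 C=4 D=0 ZF=0 PC=8
First time PC=8: A=6

6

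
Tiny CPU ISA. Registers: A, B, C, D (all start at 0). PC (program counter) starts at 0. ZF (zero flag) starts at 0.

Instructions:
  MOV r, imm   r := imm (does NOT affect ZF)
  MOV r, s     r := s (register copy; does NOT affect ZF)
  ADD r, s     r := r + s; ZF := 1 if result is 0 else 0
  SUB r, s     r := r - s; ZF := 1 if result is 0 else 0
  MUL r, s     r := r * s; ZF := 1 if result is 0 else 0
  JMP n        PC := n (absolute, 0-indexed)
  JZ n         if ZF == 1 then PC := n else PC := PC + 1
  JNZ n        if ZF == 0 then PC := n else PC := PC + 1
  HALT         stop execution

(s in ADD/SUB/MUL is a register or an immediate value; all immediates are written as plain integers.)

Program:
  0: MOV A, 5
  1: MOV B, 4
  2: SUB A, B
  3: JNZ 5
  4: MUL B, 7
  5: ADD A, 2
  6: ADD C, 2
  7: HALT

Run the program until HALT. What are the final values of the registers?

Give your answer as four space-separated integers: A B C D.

Answer: 3 4 2 0

Derivation:
Step 1: PC=0 exec 'MOV A, 5'. After: A=5 B=0 C=0 D=0 ZF=0 PC=1
Step 2: PC=1 exec 'MOV B, 4'. After: A=5 B=4 C=0 D=0 ZF=0 PC=2
Step 3: PC=2 exec 'SUB A, B'. After: A=1 B=4 C=0 D=0 ZF=0 PC=3
Step 4: PC=3 exec 'JNZ 5'. After: A=1 B=4 C=0 D=0 ZF=0 PC=5
Step 5: PC=5 exec 'ADD A, 2'. After: A=3 B=4 C=0 D=0 ZF=0 PC=6
Step 6: PC=6 exec 'ADD C, 2'. After: A=3 B=4 C=2 D=0 ZF=0 PC=7
Step 7: PC=7 exec 'HALT'. After: A=3 B=4 C=2 D=0 ZF=0 PC=7 HALTED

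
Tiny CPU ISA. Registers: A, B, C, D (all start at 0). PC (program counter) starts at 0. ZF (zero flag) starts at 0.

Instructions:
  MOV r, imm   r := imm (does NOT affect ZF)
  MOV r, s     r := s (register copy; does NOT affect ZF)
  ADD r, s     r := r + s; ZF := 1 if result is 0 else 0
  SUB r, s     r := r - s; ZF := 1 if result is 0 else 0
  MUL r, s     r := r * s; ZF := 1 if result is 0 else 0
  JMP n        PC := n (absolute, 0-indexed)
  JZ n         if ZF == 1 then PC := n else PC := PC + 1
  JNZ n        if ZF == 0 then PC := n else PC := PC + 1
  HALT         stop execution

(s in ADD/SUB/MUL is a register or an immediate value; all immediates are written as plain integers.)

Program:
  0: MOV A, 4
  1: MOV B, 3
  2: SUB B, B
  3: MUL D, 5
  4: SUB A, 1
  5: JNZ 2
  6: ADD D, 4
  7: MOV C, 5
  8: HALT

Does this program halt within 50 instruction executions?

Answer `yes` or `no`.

Step 1: PC=0 exec 'MOV A, 4'. After: A=4 B=0 C=0 D=0 ZF=0 PC=1
Step 2: PC=1 exec 'MOV B, 3'. After: A=4 B=3 C=0 D=0 ZF=0 PC=2
Step 3: PC=2 exec 'SUB B, B'. After: A=4 B=0 C=0 D=0 ZF=1 PC=3
Step 4: PC=3 exec 'MUL D, 5'. After: A=4 B=0 C=0 D=0 ZF=1 PC=4
Step 5: PC=4 exec 'SUB A, 1'. After: A=3 B=0 C=0 D=0 ZF=0 PC=5
Step 6: PC=5 exec 'JNZ 2'. After: A=3 B=0 C=0 D=0 ZF=0 PC=2
Step 7: PC=2 exec 'SUB B, B'. After: A=3 B=0 C=0 D=0 ZF=1 PC=3
Step 8: PC=3 exec 'MUL D, 5'. After: A=3 B=0 C=0 D=0 ZF=1 PC=4
Step 9: PC=4 exec 'SUB A, 1'. After: A=2 B=0 C=0 D=0 ZF=0 PC=5
Step 10: PC=5 exec 'JNZ 2'. After: A=2 B=0 C=0 D=0 ZF=0 PC=2
Step 11: PC=2 exec 'SUB B, B'. After: A=2 B=0 C=0 D=0 ZF=1 PC=3
Step 12: PC=3 exec 'MUL D, 5'. After: A=2 B=0 C=0 D=0 ZF=1 PC=4
Step 13: PC=4 exec 'SUB A, 1'. After: A=1 B=0 C=0 D=0 ZF=0 PC=5
Step 14: PC=5 exec 'JNZ 2'. After: A=1 B=0 C=0 D=0 ZF=0 PC=2
Step 15: PC=2 exec 'SUB B, B'. After: A=1 B=0 C=0 D=0 ZF=1 PC=3
Step 16: PC=3 exec 'MUL D, 5'. After: A=1 B=0 C=0 D=0 ZF=1 PC=4
Step 17: PC=4 exec 'SUB A, 1'. After: A=0 B=0 C=0 D=0 ZF=1 PC=5
Step 18: PC=5 exec 'JNZ 2'. After: A=0 B=0 C=0 D=0 ZF=1 PC=6
Step 19: PC=6 exec 'ADD D, 4'. After: A=0 B=0 C=0 D=4 ZF=0 PC=7
Step 20: PC=7 exec 'MOV C, 5'. After: A=0 B=0 C=5 D=4 ZF=0 PC=8
Step 21: PC=8 exec 'HALT'. After: A=0 B=0 C=5 D=4 ZF=0 PC=8 HALTED

Answer: yes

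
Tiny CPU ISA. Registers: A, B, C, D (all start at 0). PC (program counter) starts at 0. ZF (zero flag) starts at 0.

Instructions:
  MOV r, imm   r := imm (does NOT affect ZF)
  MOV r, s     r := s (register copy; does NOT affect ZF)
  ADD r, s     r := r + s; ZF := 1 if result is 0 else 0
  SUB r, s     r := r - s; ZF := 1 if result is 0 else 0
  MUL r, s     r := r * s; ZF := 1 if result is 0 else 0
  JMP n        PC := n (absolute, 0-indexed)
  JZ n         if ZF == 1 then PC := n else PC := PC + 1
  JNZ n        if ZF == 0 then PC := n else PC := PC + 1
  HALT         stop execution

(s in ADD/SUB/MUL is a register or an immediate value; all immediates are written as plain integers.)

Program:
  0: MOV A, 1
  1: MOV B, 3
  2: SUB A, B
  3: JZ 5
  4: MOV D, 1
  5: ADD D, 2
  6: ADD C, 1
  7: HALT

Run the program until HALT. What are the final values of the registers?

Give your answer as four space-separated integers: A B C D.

Answer: -2 3 1 3

Derivation:
Step 1: PC=0 exec 'MOV A, 1'. After: A=1 B=0 C=0 D=0 ZF=0 PC=1
Step 2: PC=1 exec 'MOV B, 3'. After: A=1 B=3 C=0 D=0 ZF=0 PC=2
Step 3: PC=2 exec 'SUB A, B'. After: A=-2 B=3 C=0 D=0 ZF=0 PC=3
Step 4: PC=3 exec 'JZ 5'. After: A=-2 B=3 C=0 D=0 ZF=0 PC=4
Step 5: PC=4 exec 'MOV D, 1'. After: A=-2 B=3 C=0 D=1 ZF=0 PC=5
Step 6: PC=5 exec 'ADD D, 2'. After: A=-2 B=3 C=0 D=3 ZF=0 PC=6
Step 7: PC=6 exec 'ADD C, 1'. After: A=-2 B=3 C=1 D=3 ZF=0 PC=7
Step 8: PC=7 exec 'HALT'. After: A=-2 B=3 C=1 D=3 ZF=0 PC=7 HALTED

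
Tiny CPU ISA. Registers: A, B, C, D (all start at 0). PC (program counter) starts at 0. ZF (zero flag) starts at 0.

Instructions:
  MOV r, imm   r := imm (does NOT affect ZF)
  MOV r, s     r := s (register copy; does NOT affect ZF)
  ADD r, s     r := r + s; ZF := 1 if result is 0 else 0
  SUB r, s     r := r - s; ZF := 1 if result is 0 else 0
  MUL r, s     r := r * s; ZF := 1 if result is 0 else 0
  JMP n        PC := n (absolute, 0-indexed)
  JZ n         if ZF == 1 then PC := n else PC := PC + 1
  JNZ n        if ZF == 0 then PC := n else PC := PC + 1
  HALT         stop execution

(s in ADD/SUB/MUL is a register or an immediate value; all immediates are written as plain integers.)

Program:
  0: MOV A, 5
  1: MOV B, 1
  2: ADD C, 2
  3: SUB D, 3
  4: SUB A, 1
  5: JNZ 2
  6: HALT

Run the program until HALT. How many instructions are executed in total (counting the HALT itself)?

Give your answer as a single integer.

Step 1: PC=0 exec 'MOV A, 5'. After: A=5 B=0 C=0 D=0 ZF=0 PC=1
Step 2: PC=1 exec 'MOV B, 1'. After: A=5 B=1 C=0 D=0 ZF=0 PC=2
Step 3: PC=2 exec 'ADD C, 2'. After: A=5 B=1 C=2 D=0 ZF=0 PC=3
Step 4: PC=3 exec 'SUB D, 3'. After: A=5 B=1 C=2 D=-3 ZF=0 PC=4
Step 5: PC=4 exec 'SUB A, 1'. After: A=4 B=1 C=2 D=-3 ZF=0 PC=5
Step 6: PC=5 exec 'JNZ 2'. After: A=4 B=1 C=2 D=-3 ZF=0 PC=2
Step 7: PC=2 exec 'ADD C, 2'. After: A=4 B=1 C=4 D=-3 ZF=0 PC=3
Step 8: PC=3 exec 'SUB D, 3'. After: A=4 B=1 C=4 D=-6 ZF=0 PC=4
Step 9: PC=4 exec 'SUB A, 1'. After: A=3 B=1 C=4 D=-6 ZF=0 PC=5
Step 10: PC=5 exec 'JNZ 2'. After: A=3 B=1 C=4 D=-6 ZF=0 PC=2
Step 11: PC=2 exec 'ADD C, 2'. After: A=3 B=1 C=6 D=-6 ZF=0 PC=3
Step 12: PC=3 exec 'SUB D, 3'. After: A=3 B=1 C=6 D=-9 ZF=0 PC=4
Step 13: PC=4 exec 'SUB A, 1'. After: A=2 B=1 C=6 D=-9 ZF=0 PC=5
Step 14: PC=5 exec 'JNZ 2'. After: A=2 B=1 C=6 D=-9 ZF=0 PC=2
Step 15: PC=2 exec 'ADD C, 2'. After: A=2 B=1 C=8 D=-9 ZF=0 PC=3
Step 16: PC=3 exec 'SUB D, 3'. After: A=2 B=1 C=8 D=-12 ZF=0 PC=4
Step 17: PC=4 exec 'SUB A, 1'. After: A=1 B=1 C=8 D=-12 ZF=0 PC=5
Step 18: PC=5 exec 'JNZ 2'. After: A=1 B=1 C=8 D=-12 ZF=0 PC=2
Step 19: PC=2 exec 'ADD C, 2'. After: A=1 B=1 C=10 D=-12 ZF=0 PC=3
Step 20: PC=3 exec 'SUB D, 3'. After: A=1 B=1 C=10 D=-15 ZF=0 PC=4
Step 21: PC=4 exec 'SUB A, 1'. After: A=0 B=1 C=10 D=-15 ZF=1 PC=5
Step 22: PC=5 exec 'JNZ 2'. After: A=0 B=1 C=10 D=-15 ZF=1 PC=6
Step 23: PC=6 exec 'HALT'. After: A=0 B=1 C=10 D=-15 ZF=1 PC=6 HALTED
Total instructions executed: 23

Answer: 23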